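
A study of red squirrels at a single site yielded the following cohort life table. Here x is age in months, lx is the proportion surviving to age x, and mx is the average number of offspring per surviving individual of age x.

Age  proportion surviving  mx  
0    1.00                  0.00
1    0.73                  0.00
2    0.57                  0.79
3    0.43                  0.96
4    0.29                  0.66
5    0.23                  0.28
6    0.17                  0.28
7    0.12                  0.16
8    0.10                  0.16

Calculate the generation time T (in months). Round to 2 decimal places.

3.14

lx·mx: 0, 0, 0.4503, 0.4128, 0.1914, 0.0644, 0.0476, 0.0192, 0.016 → R0 = 1.2017
x·lx·mx: 0, 0, 0.9006, 1.2384, 0.7656, 0.322, 0.2856, 0.1344, 0.128 → Σ = 3.7746
T = 3.7746 / 1.2017 = 3.14105… → 3.14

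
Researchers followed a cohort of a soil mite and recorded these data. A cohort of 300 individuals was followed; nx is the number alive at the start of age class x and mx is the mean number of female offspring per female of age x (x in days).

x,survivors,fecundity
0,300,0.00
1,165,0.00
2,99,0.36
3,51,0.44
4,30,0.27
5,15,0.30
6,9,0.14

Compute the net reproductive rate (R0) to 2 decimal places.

0.24

lx = nx/n0 = nx/300: 1, 0.55, 0.33, 0.17, 0.1, 0.05, 0.03
lx·mx by age: 0, 0, 0.1188, 0.0748, 0.027, 0.015, 0.0042
R0 = Σ lx·mx = 0.2398 → 0.24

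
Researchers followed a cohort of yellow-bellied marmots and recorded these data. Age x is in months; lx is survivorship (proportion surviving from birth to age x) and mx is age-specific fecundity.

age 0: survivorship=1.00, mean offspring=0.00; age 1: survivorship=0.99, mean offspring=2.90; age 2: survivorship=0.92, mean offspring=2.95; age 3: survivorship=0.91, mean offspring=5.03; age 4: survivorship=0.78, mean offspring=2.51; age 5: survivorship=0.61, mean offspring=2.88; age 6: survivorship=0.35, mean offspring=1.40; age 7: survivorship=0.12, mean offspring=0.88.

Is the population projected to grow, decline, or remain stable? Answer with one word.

growing

R0 = Σ lx·mx = 0 + 2.871 + 2.714 + 4.5773 + 1.9578 + 1.7568 + 0.49 + 0.1056 = 14.4725
R0 > 1, so the population is growing.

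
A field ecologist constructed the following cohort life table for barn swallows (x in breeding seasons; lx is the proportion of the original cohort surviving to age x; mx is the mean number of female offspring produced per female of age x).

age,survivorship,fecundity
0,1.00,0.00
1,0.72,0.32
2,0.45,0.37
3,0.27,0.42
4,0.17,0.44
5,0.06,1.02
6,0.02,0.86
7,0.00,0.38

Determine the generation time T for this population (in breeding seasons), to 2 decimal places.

2.43

lx·mx: 0, 0.2304, 0.1665, 0.1134, 0.0748, 0.0612, 0.0172, 0 → R0 = 0.6635
x·lx·mx: 0, 0.2304, 0.333, 0.3402, 0.2992, 0.306, 0.1032, 0 → Σ = 1.612
T = 1.612 / 0.6635 = 2.42954… → 2.43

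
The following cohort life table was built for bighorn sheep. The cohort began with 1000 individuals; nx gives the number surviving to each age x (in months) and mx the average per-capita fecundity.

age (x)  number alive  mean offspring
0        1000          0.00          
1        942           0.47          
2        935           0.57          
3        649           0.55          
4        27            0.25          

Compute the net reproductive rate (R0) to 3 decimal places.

1.339

lx = nx/n0 = nx/1000: 1, 0.942, 0.935, 0.649, 0.027
lx·mx by age: 0, 0.44274, 0.53295, 0.35695, 0.00675
R0 = Σ lx·mx = 1.33939 → 1.339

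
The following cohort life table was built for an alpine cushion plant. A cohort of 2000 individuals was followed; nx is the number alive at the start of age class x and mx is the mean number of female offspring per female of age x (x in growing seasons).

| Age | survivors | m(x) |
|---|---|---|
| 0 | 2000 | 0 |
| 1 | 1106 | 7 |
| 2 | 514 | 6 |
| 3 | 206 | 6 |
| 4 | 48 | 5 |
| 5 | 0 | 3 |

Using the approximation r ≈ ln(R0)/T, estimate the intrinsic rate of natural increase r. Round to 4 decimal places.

1.2029

lx = nx/n0 = nx/2000: 1, 0.553, 0.257, 0.103, 0.024, 0
R0 = Σ lx·mx = 0 + 3.871 + 1.542 + 0.618 + 0.12 + 0 = 6.151
Σ x·lx·mx = 9.289; T = 9.289/6.151 = 1.51016…
r ≈ ln(R0)/T = ln(6.151)/1.51016… = 1.202928… → 1.2029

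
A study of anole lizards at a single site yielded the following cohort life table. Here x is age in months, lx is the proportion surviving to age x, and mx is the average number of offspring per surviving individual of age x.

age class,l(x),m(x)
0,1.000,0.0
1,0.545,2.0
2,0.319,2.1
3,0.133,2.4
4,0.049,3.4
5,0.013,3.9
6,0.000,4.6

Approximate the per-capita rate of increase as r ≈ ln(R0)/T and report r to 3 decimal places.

0.443

R0 = Σ lx·mx = 0 + 1.09 + 0.6699 + 0.3192 + 0.1666 + 0.0507 + 0 = 2.2964
Σ x·lx·mx = 4.3073; T = 4.3073/2.2964 = 1.87567…
r ≈ ln(R0)/T = ln(2.2964)/1.87567… = 0.44322… → 0.443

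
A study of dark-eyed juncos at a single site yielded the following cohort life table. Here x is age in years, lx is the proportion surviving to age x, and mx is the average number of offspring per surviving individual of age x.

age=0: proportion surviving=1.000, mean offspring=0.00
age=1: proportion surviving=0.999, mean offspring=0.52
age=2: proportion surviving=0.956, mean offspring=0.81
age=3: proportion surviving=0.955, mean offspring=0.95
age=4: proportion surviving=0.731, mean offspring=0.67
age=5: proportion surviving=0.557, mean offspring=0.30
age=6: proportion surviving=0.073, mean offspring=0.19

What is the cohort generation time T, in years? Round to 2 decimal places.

2.67

lx·mx: 0, 0.51948, 0.77436, 0.90725, 0.48977, 0.1671, 0.01387 → R0 = 2.87183
x·lx·mx: 0, 0.51948, 1.54872, 2.72175, 1.95908, 0.8355, 0.08322 → Σ = 7.66775
T = 7.66775 / 2.87183 = 2.669987… → 2.67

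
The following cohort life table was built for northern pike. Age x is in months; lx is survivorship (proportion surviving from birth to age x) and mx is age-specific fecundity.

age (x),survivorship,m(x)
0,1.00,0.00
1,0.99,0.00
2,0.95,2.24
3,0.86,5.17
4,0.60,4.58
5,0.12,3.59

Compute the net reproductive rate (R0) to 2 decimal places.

lx·mx by age: 0, 0, 2.128, 4.4462, 2.748, 0.4308
R0 = Σ lx·mx = 9.753 → 9.75

9.75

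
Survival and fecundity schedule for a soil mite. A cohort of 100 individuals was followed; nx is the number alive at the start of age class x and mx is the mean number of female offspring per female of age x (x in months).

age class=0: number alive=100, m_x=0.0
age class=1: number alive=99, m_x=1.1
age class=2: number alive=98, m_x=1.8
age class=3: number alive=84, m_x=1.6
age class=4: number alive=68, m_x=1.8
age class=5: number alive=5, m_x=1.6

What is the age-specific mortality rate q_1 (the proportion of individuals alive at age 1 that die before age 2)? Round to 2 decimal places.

0.01

lx = nx/n0 = nx/100: 1, 0.99, 0.98, 0.84, 0.68, 0.05
q_1 = (l_1 − l_2) / l_1 = (0.99 − 0.98) / 0.99
     = 0.01 / 0.99 = 0.010101… → 0.01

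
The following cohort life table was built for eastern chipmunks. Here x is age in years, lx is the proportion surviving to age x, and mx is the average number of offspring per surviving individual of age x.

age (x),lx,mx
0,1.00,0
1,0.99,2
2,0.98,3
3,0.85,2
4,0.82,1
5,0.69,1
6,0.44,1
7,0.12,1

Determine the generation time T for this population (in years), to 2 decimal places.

lx·mx: 0, 1.98, 2.94, 1.7, 0.82, 0.69, 0.44, 0.12 → R0 = 8.69
x·lx·mx: 0, 1.98, 5.88, 5.1, 3.28, 3.45, 2.64, 0.84 → Σ = 23.17
T = 23.17 / 8.69 = 2.666283… → 2.67

2.67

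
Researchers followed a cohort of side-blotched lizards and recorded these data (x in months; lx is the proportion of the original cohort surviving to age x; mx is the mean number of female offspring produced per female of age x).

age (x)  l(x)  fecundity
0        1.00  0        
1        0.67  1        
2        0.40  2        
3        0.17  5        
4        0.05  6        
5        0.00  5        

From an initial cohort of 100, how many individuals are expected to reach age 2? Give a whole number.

40

Expected survivors = N0 · l_2 = 100 × 0.40 = 40 → 40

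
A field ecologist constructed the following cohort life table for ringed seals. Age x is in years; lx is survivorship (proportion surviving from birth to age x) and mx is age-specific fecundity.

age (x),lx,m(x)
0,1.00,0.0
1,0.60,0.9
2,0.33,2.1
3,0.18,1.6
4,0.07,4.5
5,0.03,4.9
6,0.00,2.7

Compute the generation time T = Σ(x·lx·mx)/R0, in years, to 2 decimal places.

lx·mx: 0, 0.54, 0.693, 0.288, 0.315, 0.147, 0 → R0 = 1.983
x·lx·mx: 0, 0.54, 1.386, 0.864, 1.26, 0.735, 0 → Σ = 4.785
T = 4.785 / 1.983 = 2.413011… → 2.41

2.41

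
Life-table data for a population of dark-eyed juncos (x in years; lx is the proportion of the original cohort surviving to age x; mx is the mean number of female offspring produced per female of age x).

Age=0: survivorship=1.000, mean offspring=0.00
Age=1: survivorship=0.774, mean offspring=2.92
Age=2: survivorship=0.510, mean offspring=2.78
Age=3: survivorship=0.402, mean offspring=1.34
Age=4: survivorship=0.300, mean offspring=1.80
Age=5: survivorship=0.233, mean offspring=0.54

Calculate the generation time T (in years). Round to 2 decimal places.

1.95

lx·mx: 0, 2.26008, 1.4178, 0.53868, 0.54, 0.12582 → R0 = 4.88238
x·lx·mx: 0, 2.26008, 2.8356, 1.61604, 2.16, 0.6291 → Σ = 9.50082
T = 9.50082 / 4.88238 = 1.94594… → 1.95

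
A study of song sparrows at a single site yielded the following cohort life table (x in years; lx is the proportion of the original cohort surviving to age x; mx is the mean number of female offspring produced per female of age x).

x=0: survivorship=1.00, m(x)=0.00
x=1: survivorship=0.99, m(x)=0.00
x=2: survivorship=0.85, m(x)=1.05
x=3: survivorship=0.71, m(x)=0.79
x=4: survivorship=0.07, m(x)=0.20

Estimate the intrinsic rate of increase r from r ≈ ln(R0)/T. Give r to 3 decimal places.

R0 = Σ lx·mx = 0 + 0 + 0.8925 + 0.5609 + 0.014 = 1.4674
Σ x·lx·mx = 3.5237; T = 3.5237/1.4674 = 2.40132…
r ≈ ln(R0)/T = ln(1.4674)/2.40132… = 0.1597… → 0.160

0.160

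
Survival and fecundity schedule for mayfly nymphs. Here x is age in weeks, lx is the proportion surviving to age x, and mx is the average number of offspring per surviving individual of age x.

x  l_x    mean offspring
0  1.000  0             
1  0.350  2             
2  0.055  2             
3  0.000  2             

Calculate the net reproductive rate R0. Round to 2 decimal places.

0.81

lx·mx by age: 0, 0.7, 0.11, 0
R0 = Σ lx·mx = 0.81 → 0.81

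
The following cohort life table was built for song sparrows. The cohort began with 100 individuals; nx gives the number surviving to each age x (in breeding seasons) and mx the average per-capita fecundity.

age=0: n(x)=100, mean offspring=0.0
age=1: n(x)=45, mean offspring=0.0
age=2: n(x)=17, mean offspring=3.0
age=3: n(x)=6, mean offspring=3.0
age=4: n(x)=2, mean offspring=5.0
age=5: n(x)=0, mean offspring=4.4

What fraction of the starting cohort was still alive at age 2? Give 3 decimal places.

0.170

l_2 = n_2/n_0 = 17/100 = 0.17 → 0.170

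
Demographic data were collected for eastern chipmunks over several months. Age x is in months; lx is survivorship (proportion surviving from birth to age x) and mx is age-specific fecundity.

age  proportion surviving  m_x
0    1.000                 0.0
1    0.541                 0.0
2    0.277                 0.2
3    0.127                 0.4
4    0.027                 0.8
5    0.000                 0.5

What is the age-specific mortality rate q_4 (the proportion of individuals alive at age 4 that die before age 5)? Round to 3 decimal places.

1.000

q_4 = (l_4 − l_5) / l_4 = (0.027 − 0) / 0.027
     = 0.027 / 0.027 = 1 → 1.000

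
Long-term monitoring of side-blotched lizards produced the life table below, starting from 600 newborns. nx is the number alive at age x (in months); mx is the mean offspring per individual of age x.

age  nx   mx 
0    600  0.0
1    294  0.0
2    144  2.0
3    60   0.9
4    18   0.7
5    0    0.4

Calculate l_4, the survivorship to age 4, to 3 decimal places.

l_4 = n_4/n_0 = 18/600 = 0.03 → 0.030

0.030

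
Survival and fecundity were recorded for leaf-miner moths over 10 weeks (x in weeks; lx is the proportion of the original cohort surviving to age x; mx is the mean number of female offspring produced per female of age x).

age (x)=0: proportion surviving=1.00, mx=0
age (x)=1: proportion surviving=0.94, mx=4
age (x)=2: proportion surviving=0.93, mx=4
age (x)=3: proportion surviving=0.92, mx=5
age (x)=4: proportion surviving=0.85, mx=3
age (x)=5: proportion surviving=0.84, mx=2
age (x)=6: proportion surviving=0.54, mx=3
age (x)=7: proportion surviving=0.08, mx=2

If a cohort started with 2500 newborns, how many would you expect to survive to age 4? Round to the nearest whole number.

Expected survivors = N0 · l_4 = 2500 × 0.85 = 2125 → 2125

2125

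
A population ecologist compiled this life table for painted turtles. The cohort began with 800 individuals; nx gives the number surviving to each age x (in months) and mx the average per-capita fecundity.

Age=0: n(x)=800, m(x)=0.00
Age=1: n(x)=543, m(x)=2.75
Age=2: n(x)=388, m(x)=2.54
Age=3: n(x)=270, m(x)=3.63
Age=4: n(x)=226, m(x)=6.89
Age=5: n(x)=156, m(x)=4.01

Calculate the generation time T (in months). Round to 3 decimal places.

2.794

lx = nx/n0 = nx/800: 1, 0.67875, 0.485, 0.3375, 0.2825, 0.195
lx·mx: 0, 1.866563…, 1.2319, 1.225125, 1.946425, 0.78195 → R0 = 7.051963…
x·lx·mx: 0, 1.866563…, 2.4638, 3.675375, 7.7857, 3.90975 → Σ = 19.701188…
T = 19.701188… / 7.051963… = 2.793717… → 2.794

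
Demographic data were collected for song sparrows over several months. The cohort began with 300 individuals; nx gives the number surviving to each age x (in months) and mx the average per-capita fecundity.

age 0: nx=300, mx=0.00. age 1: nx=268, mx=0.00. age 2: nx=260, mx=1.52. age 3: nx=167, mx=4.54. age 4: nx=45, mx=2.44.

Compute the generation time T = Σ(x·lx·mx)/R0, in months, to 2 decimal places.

lx = nx/n0 = nx/300: 1, 0.89333…, 0.86667…, 0.55667…, 0.15
lx·mx: 0, 0, 1.317333…, 2.527267…, 0.366 → R0 = 4.2106…
x·lx·mx: 0, 0, 2.634667…, 7.5818…, 1.464 → Σ = 11.680467…
T = 11.680467… / 4.2106… = 2.774062… → 2.77

2.77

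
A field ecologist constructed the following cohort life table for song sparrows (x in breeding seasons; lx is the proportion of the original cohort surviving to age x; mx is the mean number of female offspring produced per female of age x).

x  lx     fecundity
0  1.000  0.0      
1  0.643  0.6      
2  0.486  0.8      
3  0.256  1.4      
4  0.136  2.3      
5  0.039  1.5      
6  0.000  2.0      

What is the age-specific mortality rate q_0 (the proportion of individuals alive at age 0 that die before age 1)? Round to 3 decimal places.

0.357

q_0 = (l_0 − l_1) / l_0 = (1 − 0.643) / 1
     = 0.357 / 1 = 0.357 → 0.357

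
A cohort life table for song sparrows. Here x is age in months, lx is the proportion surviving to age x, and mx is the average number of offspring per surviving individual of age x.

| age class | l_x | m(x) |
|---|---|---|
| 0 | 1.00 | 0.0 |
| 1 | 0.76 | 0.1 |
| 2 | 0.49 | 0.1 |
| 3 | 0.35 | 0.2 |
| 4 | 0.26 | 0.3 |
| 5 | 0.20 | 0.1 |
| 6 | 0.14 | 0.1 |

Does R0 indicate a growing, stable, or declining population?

R0 = Σ lx·mx = 0 + 0.076 + 0.049 + 0.07 + 0.078 + 0.02 + 0.014 = 0.307
R0 < 1, so the population is declining.

declining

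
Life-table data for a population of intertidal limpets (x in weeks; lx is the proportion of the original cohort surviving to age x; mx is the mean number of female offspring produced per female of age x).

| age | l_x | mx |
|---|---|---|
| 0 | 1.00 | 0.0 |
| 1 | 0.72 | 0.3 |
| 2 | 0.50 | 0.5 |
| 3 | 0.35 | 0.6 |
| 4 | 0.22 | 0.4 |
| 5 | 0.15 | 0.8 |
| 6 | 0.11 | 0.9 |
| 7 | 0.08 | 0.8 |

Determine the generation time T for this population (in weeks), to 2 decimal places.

3.19

lx·mx: 0, 0.216, 0.25, 0.21, 0.088, 0.12, 0.099, 0.064 → R0 = 1.047
x·lx·mx: 0, 0.216, 0.5, 0.63, 0.352, 0.6, 0.594, 0.448 → Σ = 3.34
T = 3.34 / 1.047 = 3.190067… → 3.19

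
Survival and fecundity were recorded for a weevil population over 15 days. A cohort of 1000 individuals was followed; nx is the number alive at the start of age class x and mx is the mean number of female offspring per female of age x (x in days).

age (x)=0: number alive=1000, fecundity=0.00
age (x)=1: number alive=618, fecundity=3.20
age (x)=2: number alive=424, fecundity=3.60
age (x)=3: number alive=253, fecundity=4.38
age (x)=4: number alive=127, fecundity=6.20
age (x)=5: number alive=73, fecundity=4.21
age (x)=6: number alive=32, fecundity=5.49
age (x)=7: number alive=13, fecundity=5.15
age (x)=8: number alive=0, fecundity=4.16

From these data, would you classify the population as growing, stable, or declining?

growing

lx = nx/n0 = nx/1000: 1, 0.618, 0.424, 0.253, 0.127, 0.073, 0.032, 0.013, 0
R0 = Σ lx·mx = 0 + 1.9776 + 1.5264 + 1.10814 + 0.7874 + 0.30733 + 0.17568 + 0.06695 + 0 = 5.9495
R0 > 1, so the population is growing.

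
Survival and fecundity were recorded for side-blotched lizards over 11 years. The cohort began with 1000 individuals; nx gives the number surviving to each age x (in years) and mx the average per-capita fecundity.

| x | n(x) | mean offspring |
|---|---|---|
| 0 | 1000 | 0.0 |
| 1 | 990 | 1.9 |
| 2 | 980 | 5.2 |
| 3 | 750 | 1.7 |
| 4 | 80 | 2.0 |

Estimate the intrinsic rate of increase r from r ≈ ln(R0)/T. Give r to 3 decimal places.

1.083

lx = nx/n0 = nx/1000: 1, 0.99, 0.98, 0.75, 0.08
R0 = Σ lx·mx = 0 + 1.881 + 5.096 + 1.275 + 0.16 = 8.412
Σ x·lx·mx = 16.538; T = 16.538/8.412 = 1.966…
r ≈ ln(R0)/T = ln(8.412)/1.966… = 1.08324… → 1.083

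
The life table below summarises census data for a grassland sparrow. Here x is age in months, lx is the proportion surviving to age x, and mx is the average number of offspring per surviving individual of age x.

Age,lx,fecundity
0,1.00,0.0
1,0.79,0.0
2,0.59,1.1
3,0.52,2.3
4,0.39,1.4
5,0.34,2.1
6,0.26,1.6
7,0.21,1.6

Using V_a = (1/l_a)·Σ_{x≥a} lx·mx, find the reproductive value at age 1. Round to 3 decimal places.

lx·mx for x ≥ 1: 0, 0.649, 1.196, 0.546, 0.714, 0.416, 0.336 → sum = 3.857
V_1 = 3.857 / l_1 = 3.857 / 0.79 = 4.882278… → 4.882

4.882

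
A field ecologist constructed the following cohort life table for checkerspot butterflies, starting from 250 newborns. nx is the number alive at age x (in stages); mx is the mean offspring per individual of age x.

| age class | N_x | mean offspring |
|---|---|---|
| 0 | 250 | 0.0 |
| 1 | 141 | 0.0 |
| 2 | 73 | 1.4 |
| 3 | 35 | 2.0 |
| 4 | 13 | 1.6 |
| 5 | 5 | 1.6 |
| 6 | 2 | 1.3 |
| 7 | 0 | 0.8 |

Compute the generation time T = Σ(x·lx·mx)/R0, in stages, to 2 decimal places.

2.72

lx = nx/n0 = nx/250: 1, 0.564, 0.292, 0.14, 0.052, 0.02, 0.008, 0
lx·mx: 0, 0, 0.4088, 0.28, 0.0832, 0.032, 0.0104, 0 → R0 = 0.8144
x·lx·mx: 0, 0, 0.8176, 0.84, 0.3328, 0.16, 0.0624, 0 → Σ = 2.2128
T = 2.2128 / 0.8144 = 2.717092… → 2.72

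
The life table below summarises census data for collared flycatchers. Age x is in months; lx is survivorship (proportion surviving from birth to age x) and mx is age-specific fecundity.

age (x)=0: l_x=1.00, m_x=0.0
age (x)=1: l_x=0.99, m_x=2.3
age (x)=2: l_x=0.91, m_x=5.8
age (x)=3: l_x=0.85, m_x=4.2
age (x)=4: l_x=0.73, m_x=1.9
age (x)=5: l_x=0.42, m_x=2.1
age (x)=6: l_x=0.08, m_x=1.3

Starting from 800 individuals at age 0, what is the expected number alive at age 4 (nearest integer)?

Expected survivors = N0 · l_4 = 800 × 0.73 = 584 → 584

584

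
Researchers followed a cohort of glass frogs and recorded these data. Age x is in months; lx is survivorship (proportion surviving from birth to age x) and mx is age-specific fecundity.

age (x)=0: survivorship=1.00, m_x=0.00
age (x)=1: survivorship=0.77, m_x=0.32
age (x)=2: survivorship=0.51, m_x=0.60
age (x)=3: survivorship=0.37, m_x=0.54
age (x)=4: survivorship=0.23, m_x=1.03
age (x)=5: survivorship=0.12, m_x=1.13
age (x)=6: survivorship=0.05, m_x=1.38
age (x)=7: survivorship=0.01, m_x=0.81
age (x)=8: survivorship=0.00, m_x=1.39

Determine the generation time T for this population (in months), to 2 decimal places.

lx·mx: 0, 0.2464, 0.306, 0.1998, 0.2369, 0.1356, 0.069, 0.0081, 0 → R0 = 1.2018
x·lx·mx: 0, 0.2464, 0.612, 0.5994, 0.9476, 0.678, 0.414, 0.0567, 0 → Σ = 3.5541
T = 3.5541 / 1.2018 = 2.957314… → 2.96

2.96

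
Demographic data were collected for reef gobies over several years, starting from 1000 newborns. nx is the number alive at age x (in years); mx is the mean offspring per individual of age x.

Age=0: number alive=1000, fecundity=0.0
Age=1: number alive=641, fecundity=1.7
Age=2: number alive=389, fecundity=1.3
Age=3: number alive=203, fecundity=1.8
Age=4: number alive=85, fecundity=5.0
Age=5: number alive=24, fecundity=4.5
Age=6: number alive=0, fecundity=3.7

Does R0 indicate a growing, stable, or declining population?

growing

lx = nx/n0 = nx/1000: 1, 0.641, 0.389, 0.203, 0.085, 0.024, 0
R0 = Σ lx·mx = 0 + 1.0897 + 0.5057 + 0.3654 + 0.425 + 0.108 + 0 = 2.4938
R0 > 1, so the population is growing.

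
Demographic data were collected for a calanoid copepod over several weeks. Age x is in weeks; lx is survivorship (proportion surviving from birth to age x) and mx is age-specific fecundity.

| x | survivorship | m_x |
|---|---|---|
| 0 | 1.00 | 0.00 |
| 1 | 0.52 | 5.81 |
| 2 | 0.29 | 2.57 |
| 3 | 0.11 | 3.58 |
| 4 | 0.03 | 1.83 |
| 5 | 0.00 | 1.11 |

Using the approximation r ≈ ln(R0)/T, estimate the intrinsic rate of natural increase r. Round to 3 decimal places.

1.026

R0 = Σ lx·mx = 0 + 3.0212 + 0.7453 + 0.3938 + 0.0549 + 0 = 4.2152
Σ x·lx·mx = 5.9128; T = 5.9128/4.2152 = 1.40273…
r ≈ ln(R0)/T = ln(4.2152)/1.40273… = 1.02564… → 1.026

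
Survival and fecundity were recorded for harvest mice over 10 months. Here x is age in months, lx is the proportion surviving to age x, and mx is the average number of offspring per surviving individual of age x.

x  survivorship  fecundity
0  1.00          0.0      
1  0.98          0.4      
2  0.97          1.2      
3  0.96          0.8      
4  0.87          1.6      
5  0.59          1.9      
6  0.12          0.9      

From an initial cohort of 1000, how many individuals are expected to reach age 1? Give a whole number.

Expected survivors = N0 · l_1 = 1000 × 0.98 = 980 → 980

980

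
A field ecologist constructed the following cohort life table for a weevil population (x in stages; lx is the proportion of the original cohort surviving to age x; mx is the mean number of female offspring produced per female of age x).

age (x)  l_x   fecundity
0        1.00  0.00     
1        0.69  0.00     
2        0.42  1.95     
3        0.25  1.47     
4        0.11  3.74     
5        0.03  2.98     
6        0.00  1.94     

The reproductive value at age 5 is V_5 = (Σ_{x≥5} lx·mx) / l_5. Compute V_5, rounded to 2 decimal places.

2.98

lx·mx for x ≥ 5: 0.0894, 0 → sum = 0.0894
V_5 = 0.0894 / l_5 = 0.0894 / 0.03 = 2.98 → 2.98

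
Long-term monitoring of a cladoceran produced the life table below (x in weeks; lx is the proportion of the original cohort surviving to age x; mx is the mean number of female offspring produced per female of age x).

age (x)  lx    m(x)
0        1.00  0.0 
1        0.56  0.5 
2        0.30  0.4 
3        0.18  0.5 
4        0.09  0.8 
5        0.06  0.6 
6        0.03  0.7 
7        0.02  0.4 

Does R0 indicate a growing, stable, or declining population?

R0 = Σ lx·mx = 0 + 0.28 + 0.12 + 0.09 + 0.072 + 0.036 + 0.021 + 0.008 = 0.627
R0 < 1, so the population is declining.

declining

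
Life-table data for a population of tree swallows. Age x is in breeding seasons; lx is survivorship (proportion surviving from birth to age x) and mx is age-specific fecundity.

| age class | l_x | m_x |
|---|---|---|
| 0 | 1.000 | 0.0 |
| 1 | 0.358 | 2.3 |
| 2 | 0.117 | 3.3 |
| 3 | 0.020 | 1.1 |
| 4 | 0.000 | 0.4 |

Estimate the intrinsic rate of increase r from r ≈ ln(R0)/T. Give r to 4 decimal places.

R0 = Σ lx·mx = 0 + 0.8234 + 0.3861 + 0.022 + 0 = 1.2315
Σ x·lx·mx = 1.6616; T = 1.6616/1.2315 = 1.34925…
r ≈ ln(R0)/T = ln(1.2315)/1.34925… = 0.154332… → 0.1543

0.1543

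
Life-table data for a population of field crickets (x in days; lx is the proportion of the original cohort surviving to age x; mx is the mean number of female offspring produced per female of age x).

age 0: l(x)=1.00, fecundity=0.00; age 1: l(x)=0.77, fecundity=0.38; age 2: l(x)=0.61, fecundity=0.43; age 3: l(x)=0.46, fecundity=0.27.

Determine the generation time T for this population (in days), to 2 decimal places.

lx·mx: 0, 0.2926, 0.2623, 0.1242 → R0 = 0.6791
x·lx·mx: 0, 0.2926, 0.5246, 0.3726 → Σ = 1.1898
T = 1.1898 / 0.6791 = 1.752025… → 1.75

1.75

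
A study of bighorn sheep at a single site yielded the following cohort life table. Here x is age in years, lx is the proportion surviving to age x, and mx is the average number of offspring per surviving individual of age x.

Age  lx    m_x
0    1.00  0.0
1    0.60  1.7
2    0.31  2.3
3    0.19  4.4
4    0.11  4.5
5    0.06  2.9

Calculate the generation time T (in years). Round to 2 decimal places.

2.41

lx·mx: 0, 1.02, 0.713, 0.836, 0.495, 0.174 → R0 = 3.238
x·lx·mx: 0, 1.02, 1.426, 2.508, 1.98, 0.87 → Σ = 7.804
T = 7.804 / 3.238 = 2.41013… → 2.41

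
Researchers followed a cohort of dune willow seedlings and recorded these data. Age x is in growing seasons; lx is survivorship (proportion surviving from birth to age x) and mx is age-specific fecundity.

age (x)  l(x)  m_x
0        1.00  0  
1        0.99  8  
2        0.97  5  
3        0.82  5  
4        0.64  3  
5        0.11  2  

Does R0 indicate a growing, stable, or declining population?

R0 = Σ lx·mx = 0 + 7.92 + 4.85 + 4.1 + 1.92 + 0.22 = 19.01
R0 > 1, so the population is growing.

growing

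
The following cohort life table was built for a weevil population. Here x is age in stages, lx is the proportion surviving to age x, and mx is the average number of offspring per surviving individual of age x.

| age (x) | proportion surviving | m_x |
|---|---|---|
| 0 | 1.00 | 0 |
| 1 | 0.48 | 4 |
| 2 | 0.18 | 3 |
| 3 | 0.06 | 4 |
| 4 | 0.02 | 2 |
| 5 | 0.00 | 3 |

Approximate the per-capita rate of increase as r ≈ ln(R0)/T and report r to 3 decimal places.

0.712

R0 = Σ lx·mx = 0 + 1.92 + 0.54 + 0.24 + 0.04 + 0 = 2.74
Σ x·lx·mx = 3.88; T = 3.88/2.74 = 1.41606…
r ≈ ln(R0)/T = ln(2.74)/1.41606… = 0.71181… → 0.712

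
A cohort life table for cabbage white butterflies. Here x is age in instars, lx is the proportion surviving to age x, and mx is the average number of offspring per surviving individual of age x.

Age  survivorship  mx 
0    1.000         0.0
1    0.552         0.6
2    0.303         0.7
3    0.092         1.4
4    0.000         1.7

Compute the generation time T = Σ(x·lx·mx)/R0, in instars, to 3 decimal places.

lx·mx: 0, 0.3312, 0.2121, 0.1288, 0 → R0 = 0.6721
x·lx·mx: 0, 0.3312, 0.4242, 0.3864, 0 → Σ = 1.1418
T = 1.1418 / 0.6721 = 1.698854… → 1.699

1.699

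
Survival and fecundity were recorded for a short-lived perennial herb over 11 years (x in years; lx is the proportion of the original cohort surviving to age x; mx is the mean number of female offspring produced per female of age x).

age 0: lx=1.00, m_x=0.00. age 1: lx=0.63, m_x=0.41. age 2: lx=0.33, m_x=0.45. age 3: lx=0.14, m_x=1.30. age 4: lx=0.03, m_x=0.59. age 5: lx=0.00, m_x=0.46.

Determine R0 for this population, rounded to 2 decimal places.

0.61

lx·mx by age: 0, 0.2583, 0.1485, 0.182, 0.0177, 0
R0 = Σ lx·mx = 0.6065 → 0.61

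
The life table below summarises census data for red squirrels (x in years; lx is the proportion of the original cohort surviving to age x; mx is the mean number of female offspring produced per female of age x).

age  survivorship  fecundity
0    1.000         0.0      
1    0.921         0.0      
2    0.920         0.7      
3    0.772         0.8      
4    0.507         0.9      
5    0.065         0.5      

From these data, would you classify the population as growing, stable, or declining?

growing

R0 = Σ lx·mx = 0 + 0 + 0.644 + 0.6176 + 0.4563 + 0.0325 = 1.7504
R0 > 1, so the population is growing.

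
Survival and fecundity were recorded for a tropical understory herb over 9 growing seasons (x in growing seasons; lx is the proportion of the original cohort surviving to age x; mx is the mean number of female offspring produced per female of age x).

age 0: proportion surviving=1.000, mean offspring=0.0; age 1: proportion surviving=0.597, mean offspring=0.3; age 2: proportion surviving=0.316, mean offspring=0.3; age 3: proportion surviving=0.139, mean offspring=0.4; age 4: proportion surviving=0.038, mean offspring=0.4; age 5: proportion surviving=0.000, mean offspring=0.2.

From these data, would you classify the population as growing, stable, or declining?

declining

R0 = Σ lx·mx = 0 + 0.1791 + 0.0948 + 0.0556 + 0.0152 + 0 = 0.3447
R0 < 1, so the population is declining.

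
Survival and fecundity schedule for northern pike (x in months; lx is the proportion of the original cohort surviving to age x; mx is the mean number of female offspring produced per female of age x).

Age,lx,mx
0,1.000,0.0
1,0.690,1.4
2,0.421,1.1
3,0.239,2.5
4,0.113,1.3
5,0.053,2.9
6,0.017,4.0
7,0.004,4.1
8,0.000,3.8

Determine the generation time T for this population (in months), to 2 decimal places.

lx·mx: 0, 0.966, 0.4631, 0.5975, 0.1469, 0.1537, 0.068, 0.0164, 0 → R0 = 2.4116
x·lx·mx: 0, 0.966, 0.9262, 1.7925, 0.5876, 0.7685, 0.408, 0.1148, 0 → Σ = 5.5636
T = 5.5636 / 2.4116 = 2.307016… → 2.31

2.31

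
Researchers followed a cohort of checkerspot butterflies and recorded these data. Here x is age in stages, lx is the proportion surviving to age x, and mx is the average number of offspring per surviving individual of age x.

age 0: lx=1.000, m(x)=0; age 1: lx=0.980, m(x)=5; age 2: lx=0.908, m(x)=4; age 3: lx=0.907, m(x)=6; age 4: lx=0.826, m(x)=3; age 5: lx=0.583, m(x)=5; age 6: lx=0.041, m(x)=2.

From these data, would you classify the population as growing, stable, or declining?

growing

R0 = Σ lx·mx = 0 + 4.9 + 3.632 + 5.442 + 2.478 + 2.915 + 0.082 = 19.449
R0 > 1, so the population is growing.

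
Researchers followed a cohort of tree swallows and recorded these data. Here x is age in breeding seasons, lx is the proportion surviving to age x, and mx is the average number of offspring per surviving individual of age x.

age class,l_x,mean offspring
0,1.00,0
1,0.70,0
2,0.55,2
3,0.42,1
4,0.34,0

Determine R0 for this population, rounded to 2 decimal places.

lx·mx by age: 0, 0, 1.1, 0.42, 0
R0 = Σ lx·mx = 1.52 → 1.52

1.52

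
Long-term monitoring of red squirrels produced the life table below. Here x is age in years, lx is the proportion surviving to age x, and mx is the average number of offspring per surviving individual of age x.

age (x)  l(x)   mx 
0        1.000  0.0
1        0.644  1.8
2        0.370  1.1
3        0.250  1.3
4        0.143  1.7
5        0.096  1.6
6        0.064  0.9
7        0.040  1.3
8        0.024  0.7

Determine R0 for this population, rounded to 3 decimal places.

2.414

lx·mx by age: 0, 1.1592, 0.407, 0.325, 0.2431, 0.1536, 0.0576, 0.052, 0.0168
R0 = Σ lx·mx = 2.4143 → 2.414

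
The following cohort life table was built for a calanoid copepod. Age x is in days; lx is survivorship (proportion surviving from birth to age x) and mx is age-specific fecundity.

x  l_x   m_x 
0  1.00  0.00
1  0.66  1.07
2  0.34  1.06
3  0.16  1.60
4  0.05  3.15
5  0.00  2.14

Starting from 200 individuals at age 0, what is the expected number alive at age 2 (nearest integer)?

Expected survivors = N0 · l_2 = 200 × 0.34 = 68 → 68

68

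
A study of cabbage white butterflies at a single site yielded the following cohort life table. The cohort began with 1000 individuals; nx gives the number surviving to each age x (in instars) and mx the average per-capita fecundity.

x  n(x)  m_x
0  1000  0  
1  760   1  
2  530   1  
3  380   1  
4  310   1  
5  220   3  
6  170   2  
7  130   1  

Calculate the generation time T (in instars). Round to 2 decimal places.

lx = nx/n0 = nx/1000: 1, 0.76, 0.53, 0.38, 0.31, 0.22, 0.17, 0.13
lx·mx: 0, 0.76, 0.53, 0.38, 0.31, 0.66, 0.34, 0.13 → R0 = 3.11
x·lx·mx: 0, 0.76, 1.06, 1.14, 1.24, 3.3, 2.04, 0.91 → Σ = 10.45
T = 10.45 / 3.11 = 3.360129… → 3.36

3.36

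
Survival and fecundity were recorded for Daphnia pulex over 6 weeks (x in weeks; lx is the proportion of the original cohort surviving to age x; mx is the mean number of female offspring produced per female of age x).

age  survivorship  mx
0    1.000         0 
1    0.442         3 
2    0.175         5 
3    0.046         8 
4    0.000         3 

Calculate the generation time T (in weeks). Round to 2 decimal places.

1.63

lx·mx: 0, 1.326, 0.875, 0.368, 0 → R0 = 2.569
x·lx·mx: 0, 1.326, 1.75, 1.104, 0 → Σ = 4.18
T = 4.18 / 2.569 = 1.627092… → 1.63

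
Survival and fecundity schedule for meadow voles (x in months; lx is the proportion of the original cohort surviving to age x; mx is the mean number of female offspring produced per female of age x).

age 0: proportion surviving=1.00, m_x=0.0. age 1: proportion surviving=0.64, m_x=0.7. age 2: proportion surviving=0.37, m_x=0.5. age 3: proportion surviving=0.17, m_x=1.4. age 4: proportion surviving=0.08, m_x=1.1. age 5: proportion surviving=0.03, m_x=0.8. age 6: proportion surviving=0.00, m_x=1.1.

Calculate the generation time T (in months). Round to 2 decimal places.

lx·mx: 0, 0.448, 0.185, 0.238, 0.088, 0.024, 0 → R0 = 0.983
x·lx·mx: 0, 0.448, 0.37, 0.714, 0.352, 0.12, 0 → Σ = 2.004
T = 2.004 / 0.983 = 2.038657… → 2.04

2.04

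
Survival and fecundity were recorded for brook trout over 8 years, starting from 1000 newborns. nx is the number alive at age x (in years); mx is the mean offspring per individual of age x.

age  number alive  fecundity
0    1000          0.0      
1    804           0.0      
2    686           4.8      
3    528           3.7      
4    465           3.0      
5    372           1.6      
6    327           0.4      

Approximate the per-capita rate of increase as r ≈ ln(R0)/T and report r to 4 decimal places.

0.6753

lx = nx/n0 = nx/1000: 1, 0.804, 0.686, 0.528, 0.465, 0.372, 0.327
R0 = Σ lx·mx = 0 + 0 + 3.2928 + 1.9536 + 1.395 + 0.5952 + 0.1308 = 7.3674
Σ x·lx·mx = 21.7872; T = 21.7872/7.3674 = 2.95724…
r ≈ ln(R0)/T = ln(7.3674)/2.95724… = 0.675313… → 0.6753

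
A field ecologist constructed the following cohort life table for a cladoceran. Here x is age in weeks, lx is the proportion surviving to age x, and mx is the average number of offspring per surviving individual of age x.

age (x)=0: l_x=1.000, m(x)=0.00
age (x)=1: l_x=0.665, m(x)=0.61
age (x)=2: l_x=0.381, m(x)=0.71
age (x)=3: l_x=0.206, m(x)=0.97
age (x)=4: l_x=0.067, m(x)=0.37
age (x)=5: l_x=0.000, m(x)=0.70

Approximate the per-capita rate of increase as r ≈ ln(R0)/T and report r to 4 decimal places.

-0.0572

R0 = Σ lx·mx = 0 + 0.40565 + 0.27051 + 0.19982 + 0.02479 + 0 = 0.90077
Σ x·lx·mx = 1.64529; T = 1.64529/0.90077 = 1.82654…
r ≈ ln(R0)/T = ln(0.90077)/1.82654… = -0.057215… → -0.0572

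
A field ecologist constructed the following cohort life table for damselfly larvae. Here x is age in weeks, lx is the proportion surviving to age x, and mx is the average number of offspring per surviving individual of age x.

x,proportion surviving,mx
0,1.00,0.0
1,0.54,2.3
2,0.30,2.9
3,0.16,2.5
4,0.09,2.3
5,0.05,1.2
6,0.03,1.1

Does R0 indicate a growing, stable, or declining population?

R0 = Σ lx·mx = 0 + 1.242 + 0.87 + 0.4 + 0.207 + 0.06 + 0.033 = 2.812
R0 > 1, so the population is growing.

growing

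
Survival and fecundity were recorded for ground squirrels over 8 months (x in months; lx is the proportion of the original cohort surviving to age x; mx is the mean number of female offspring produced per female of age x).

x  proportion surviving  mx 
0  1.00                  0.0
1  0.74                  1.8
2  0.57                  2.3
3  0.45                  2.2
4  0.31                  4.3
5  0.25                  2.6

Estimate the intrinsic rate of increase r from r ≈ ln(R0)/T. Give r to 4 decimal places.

0.6250

R0 = Σ lx·mx = 0 + 1.332 + 1.311 + 0.99 + 1.333 + 0.65 = 5.616
Σ x·lx·mx = 15.506; T = 15.506/5.616 = 2.76104…
r ≈ ln(R0)/T = ln(5.616)/2.76104… = 0.624989… → 0.6250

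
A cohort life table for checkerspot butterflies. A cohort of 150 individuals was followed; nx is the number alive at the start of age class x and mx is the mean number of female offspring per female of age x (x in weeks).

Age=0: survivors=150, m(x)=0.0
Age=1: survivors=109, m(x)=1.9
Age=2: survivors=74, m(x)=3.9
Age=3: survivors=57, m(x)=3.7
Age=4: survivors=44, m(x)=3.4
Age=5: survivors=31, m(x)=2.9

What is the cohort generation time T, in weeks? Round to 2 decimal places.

2.61

lx = nx/n0 = nx/150: 1, 0.72667…, 0.49333…, 0.38, 0.29333…, 0.20667…
lx·mx: 0, 1.380667…, 1.924…, 1.406, 0.997333…, 0.599333… → R0 = 6.307333…
x·lx·mx: 0, 1.380667…, 3.848…, 4.218, 3.989333…, 2.996667… → Σ = 16.432667…
T = 16.432667… / 6.307333… = 2.605327… → 2.61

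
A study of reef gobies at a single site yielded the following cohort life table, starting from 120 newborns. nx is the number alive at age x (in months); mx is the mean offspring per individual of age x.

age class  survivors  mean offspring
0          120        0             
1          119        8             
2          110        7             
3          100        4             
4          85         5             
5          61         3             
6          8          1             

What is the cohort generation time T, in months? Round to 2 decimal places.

lx = nx/n0 = nx/120: 1, 0.99167…, 0.91667…, 0.83333…, 0.70833…, 0.50833…, 0.06667…
lx·mx: 0, 7.933333…, 6.416667…, 3.333333…, 3.541667…, 1.525…, 0.066667… → R0 = 22.816667…
x·lx·mx: 0, 7.933333…, 12.833333…, 10…, 14.166667…, 7.625…, 0.4… → Σ = 52.958333…
T = 52.958333… / 22.816667… = 2.321037… → 2.32

2.32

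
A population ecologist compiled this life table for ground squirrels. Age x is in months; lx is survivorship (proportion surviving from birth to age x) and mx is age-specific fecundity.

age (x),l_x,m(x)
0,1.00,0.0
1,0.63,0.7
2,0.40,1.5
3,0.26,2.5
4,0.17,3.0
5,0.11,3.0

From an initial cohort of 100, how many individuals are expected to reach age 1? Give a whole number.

Expected survivors = N0 · l_1 = 100 × 0.63 = 63 → 63

63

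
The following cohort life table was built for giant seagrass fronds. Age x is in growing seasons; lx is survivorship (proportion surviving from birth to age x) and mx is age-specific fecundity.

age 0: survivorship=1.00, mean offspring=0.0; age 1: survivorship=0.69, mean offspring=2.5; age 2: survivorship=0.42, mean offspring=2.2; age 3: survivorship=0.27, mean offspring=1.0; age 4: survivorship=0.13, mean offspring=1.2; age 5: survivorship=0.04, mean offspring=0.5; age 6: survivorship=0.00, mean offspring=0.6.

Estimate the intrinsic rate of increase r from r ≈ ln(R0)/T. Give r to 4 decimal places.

0.6847

R0 = Σ lx·mx = 0 + 1.725 + 0.924 + 0.27 + 0.156 + 0.02 + 0 = 3.095
Σ x·lx·mx = 5.107; T = 5.107/3.095 = 1.65008…
r ≈ ln(R0)/T = ln(3.095)/1.65008… = 0.684686… → 0.6847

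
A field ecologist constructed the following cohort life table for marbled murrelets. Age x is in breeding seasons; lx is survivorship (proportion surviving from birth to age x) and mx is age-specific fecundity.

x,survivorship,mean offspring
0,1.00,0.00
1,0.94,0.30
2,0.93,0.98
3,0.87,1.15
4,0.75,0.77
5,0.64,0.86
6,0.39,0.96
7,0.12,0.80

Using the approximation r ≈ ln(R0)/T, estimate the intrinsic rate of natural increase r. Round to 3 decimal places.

0.386

R0 = Σ lx·mx = 0 + 0.282 + 0.9114 + 1.0005 + 0.5775 + 0.5504 + 0.3744 + 0.096 = 3.7922
Σ x·lx·mx = 13.0867; T = 13.0867/3.7922 = 3.45095…
r ≈ ln(R0)/T = ln(3.7922)/3.45095… = 0.38625… → 0.386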